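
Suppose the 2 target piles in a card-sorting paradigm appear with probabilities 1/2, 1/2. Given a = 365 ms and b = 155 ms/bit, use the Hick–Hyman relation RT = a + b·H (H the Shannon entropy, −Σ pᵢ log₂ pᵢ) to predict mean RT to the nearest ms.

520 ms

Each term −pᵢ log₂ pᵢ: 0.5·1 + 0.5·1; summed, H = 1.000 bits.
Mean RT = a + bH = 365 + 155·1.000 = 520.00 ms.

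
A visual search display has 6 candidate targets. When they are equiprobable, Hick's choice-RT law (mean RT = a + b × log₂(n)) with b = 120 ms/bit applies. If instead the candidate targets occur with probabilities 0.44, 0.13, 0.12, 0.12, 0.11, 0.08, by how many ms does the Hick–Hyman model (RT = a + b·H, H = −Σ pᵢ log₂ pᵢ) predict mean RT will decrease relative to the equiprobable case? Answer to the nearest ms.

Equiprobable entropy H₀ = log₂ 6 = 2.5850 bits.
Skewed entropy H = −Σ pᵢ log₂ pᵢ = 2.2797 bits.
ΔRT = b·(H₀ − H) = 120 × 0.3052 = 36.63 ms.

37 ms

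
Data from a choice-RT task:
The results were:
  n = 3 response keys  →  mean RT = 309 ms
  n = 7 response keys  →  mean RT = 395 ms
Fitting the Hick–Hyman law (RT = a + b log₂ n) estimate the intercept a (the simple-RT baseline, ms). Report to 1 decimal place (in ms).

The slope on a log₂ axis is (395 − 309) / (2.8074 − 1.5850) = 70.354 ms/bit.
a = RT₁ − b·log₂ n₁ = 309 − 70.354 × 1.5850 = 197.492 ms.

197.5 ms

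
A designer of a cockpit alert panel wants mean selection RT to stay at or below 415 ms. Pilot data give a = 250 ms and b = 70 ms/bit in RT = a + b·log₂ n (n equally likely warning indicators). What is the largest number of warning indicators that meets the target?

5

Set 250 + 70·log₂ n ≤ 415 → log₂ n ≤ (415 − 250)/70 = 2.3571.
So n ≤ 2^2.3571 = 5.124; the largest integer n is 5.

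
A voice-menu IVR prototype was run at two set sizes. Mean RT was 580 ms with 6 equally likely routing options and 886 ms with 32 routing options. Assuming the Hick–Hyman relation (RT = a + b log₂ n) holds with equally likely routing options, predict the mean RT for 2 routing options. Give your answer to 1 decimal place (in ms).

Fit slope and intercept:
  b = (886 − 580) / (log₂ 32 − log₂ 6) = 306 / (5 − 2.5850) = 126.706 ms/bit
  a = 580 − 126.706 × 2.5850 = 252.469 ms
Then RT(2) = 252.469 + 126.706 × log₂ 2 = 252.469 + 126.706 × 1 ≈ 379.176 ms.

379.2 ms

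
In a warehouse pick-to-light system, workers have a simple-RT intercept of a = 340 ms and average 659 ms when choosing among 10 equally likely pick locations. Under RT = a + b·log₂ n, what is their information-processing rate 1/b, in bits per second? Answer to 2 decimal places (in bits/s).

Choice component = 659 − 340 = 319 ms over log₂(10) = 3.3219 bits.
b = 319 / 3.3219 = 96.029 ms/bit, so 1/b = 10.414 bits/s.

10.41 bits/s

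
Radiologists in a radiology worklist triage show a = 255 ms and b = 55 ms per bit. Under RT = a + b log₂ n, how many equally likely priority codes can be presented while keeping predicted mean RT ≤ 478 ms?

16

Set 255 + 55·log₂ n ≤ 478 → log₂ n ≤ (478 − 255)/55 = 4.0545.
So n ≤ 2^4.0545 = 16.617; the largest integer n is 16.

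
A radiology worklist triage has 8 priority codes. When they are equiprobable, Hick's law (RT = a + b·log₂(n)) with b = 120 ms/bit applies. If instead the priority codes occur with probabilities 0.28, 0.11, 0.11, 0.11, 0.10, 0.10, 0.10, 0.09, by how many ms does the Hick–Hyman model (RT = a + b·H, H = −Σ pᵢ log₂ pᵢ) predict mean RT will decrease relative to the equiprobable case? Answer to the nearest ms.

15 ms

The RT saving is b·ΔH. Equiprobable H₀ = log₂(8) = 3.0000 bits; with the given probabilities H = 2.8743 bits.
b·(H₀ − H) = 120 × (3.0000 − 2.8743) = 15.08 ms.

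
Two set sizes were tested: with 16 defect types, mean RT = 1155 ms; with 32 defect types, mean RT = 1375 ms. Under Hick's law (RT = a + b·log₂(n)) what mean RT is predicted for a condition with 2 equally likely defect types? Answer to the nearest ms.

RT is linear in log₂ n, so two points fix the line:
  b = (1375 − 1155) / (log₂ 32 − log₂ 16) = 220 / (5 − 4) = 220 ms/bit
  a = 1155 − 220 × 4 = 275 ms
Then RT(2) = 275 + 220 × log₂ 2 = 275 + 220 × 1 ≈ 495.000 ms.

495 ms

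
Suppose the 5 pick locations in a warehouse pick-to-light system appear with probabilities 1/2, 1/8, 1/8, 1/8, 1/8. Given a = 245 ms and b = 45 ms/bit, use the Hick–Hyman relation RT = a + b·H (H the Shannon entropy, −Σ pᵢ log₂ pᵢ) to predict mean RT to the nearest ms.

335 ms

H = −Σ pᵢ log₂ pᵢ = 0.5·1 + 0.125·3 + 0.125·3 + 0.125·3 + 0.125·3 = 2.000 bits.
RT = 245 + 45 × 2.000 = 335.00 ms.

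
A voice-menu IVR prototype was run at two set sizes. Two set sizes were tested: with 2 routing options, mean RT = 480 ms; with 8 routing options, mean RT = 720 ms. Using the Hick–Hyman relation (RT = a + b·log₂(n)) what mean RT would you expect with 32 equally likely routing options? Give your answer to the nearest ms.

960 ms

RT is linear in log₂ n, so two points fix the line:
  b = (720 − 480) / (log₂ 8 − log₂ 2) = 240 / (3 − 1) = 120 ms/bit
  a = 480 − 120 × 1 = 360 ms
Then RT(32) = 360 + 120 × log₂ 32 = 360 + 120 × 5 ≈ 960.000 ms.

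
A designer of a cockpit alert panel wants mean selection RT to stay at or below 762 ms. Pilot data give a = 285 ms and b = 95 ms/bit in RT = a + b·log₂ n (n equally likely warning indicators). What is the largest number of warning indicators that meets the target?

32

95·log₂ n ≤ 762 − 285 = 477, giving log₂ n ≤ 5.0211 and n ≤ 32.470. The largest whole number is 32.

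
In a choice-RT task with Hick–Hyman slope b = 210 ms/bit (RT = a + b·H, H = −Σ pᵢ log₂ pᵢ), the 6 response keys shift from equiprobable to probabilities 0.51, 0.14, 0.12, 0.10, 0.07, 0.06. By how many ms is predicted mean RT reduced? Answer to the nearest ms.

101 ms

The RT saving is b·ΔH. Equiprobable H₀ = log₂(6) = 2.5850 bits; with the given probabilities H = 2.1039 bits.
b·(H₀ − H) = 210 × (2.5850 − 2.1039) = 101.03 ms.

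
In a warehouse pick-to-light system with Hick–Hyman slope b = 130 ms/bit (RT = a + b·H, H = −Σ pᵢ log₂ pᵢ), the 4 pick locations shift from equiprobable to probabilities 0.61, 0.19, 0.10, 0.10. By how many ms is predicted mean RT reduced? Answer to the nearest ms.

The RT saving is b·ΔH. Equiprobable H₀ = log₂(4) = 2.0000 bits; with the given probabilities H = 1.5546 bits.
b·(H₀ − H) = 130 × (2.0000 − 1.5546) = 57.90 ms.

58 ms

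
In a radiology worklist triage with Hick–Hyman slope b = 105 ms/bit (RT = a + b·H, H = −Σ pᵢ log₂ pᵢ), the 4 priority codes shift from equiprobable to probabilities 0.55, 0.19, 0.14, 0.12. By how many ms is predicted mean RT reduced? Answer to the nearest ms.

32 ms

The RT saving is b·ΔH. Equiprobable H₀ = log₂(4) = 2.0000 bits; with the given probabilities H = 1.6938 bits.
b·(H₀ − H) = 105 × (2.0000 − 1.6938) = 32.15 ms.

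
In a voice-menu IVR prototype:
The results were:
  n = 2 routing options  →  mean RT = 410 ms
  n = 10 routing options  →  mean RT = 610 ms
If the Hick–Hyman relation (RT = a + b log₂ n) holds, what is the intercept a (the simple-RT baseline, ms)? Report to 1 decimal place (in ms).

323.9 ms

Slope: b = (610 − 410) / (log₂ 10 − log₂ 2) = 200/2.3219 = 86.135 ms/bit.
Intercept: a = 410 − 86.135·log₂(2) = 323.865 ms.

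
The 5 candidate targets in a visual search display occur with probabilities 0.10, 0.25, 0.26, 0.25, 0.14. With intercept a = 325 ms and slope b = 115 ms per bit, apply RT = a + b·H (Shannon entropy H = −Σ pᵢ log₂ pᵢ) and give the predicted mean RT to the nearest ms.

582 ms

Entropy contributions −pᵢ log₂ pᵢ: 0.3322, 0.5000, 0.5053, 0.5000, 0.3971; sum H = 2.2346 bits.
RT = a + bH = 325 + 115·2.2346 = 581.98 ms.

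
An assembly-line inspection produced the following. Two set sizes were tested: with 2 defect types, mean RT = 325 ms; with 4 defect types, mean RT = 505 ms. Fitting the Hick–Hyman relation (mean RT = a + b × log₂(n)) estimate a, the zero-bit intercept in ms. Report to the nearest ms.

The slope on a log₂ axis is (505 − 325) / (2 − 1) = 180 ms/bit.
Intercept: a = 325 − 180·log₂(2) = 145.000 ms.

145 ms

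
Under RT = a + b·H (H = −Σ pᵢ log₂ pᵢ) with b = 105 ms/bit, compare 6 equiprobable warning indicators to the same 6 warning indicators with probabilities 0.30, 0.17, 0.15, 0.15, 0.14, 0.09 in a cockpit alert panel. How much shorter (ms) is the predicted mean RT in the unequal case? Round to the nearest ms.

10 ms

The RT saving is b·ΔH. Equiprobable H₀ = log₂(6) = 2.5850 bits; with the given probabilities H = 2.4865 bits.
b·(H₀ − H) = 105 × (2.5850 − 2.4865) = 10.34 ms.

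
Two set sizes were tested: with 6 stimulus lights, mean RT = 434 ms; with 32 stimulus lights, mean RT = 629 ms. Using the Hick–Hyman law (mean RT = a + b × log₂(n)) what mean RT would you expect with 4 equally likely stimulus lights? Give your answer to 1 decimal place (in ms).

386.8 ms

Fit slope and intercept:
  b = (629 − 434) / (log₂ 32 − log₂ 6) = 195 / (5 − 2.5850) = 80.744 ms/bit
  a = 434 − 80.744 × 2.5850 = 225.280 ms
Then RT(4) = 225.280 + 80.744 × log₂ 4 = 225.280 + 80.744 × 2 ≈ 386.768 ms.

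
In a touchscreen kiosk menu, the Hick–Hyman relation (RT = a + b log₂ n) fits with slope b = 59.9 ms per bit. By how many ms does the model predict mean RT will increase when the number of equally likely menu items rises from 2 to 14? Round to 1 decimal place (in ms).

168.2 ms

The intercept a cancels: ΔRT = b·(log₂ n₂ − log₂ n₁) = b·log₂(n₂/n₁).
log₂(14) − log₂(2) = 3.8074 − 1 = 2.8074.
ΔRT = 59.9 × 2.8074 = 168.161 ms.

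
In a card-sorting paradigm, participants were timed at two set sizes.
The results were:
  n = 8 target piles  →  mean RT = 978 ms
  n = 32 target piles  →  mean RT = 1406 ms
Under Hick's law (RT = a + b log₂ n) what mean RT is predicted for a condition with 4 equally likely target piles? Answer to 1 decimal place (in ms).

RT is linear in log₂ n, so two points fix the line:
  b = (1406 − 978) / (log₂ 32 − log₂ 8) = 428 / (5 − 3) = 214.000 ms/bit
  a = 978 − 214.000 × 3 = 336.000 ms
Then RT(4) = 336.000 + 214.000 × log₂ 4 = 336.000 + 214.000 × 2 ≈ 764.000 ms.

764.0 ms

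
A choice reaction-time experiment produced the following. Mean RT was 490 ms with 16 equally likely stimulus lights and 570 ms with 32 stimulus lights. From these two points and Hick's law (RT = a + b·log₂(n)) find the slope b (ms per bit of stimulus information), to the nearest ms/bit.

80 ms/bit

Slope: b = (570 − 490) / (log₂ 32 − log₂ 16) = 80/1.0000 = 80 ms/bit.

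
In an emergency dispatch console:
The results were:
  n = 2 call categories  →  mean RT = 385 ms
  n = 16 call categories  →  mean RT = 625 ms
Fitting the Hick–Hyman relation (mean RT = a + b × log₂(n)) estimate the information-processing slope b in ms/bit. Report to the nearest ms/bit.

b = (RT₂ − RT₁)/(log₂ n₂ − log₂ n₁) = (625 − 385)/(4 − 1) = 80 ms/bit.

80 ms/bit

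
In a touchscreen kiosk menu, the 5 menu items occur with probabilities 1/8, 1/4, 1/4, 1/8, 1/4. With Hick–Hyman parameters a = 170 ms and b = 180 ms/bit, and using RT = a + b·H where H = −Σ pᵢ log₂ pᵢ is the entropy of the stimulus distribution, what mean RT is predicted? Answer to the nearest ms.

H = −Σ pᵢ log₂ pᵢ = 0.125·3 + 0.25·2 + 0.25·2 + 0.125·3 + 0.25·2 = 2.250 bits.
RT = 170 + 180 × 2.250 = 575.00 ms.

575 ms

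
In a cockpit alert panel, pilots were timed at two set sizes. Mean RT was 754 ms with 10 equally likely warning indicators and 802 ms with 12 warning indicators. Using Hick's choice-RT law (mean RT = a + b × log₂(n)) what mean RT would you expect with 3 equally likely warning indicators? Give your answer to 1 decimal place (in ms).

437.0 ms

With log₂ n on the abscissa the relation is linear; from the two conditions:
  b = (802 − 754) / (log₂ 12 − log₂ 10) = 48 / (3.5850 − 3.3219) = 182.486 ms/bit
  a = 754 − 182.486 × 3.3219 = 147.796 ms
Then RT(3) = 147.796 + 182.486 × log₂ 3 = 147.796 + 182.486 × 1.5850 ≈ 437.029 ms.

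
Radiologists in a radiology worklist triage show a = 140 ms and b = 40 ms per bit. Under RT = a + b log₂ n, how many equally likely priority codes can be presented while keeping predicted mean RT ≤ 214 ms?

40·log₂ n ≤ 214 − 140 = 74, giving log₂ n ≤ 1.8500 and n ≤ 3.605. The largest whole number is 3.

3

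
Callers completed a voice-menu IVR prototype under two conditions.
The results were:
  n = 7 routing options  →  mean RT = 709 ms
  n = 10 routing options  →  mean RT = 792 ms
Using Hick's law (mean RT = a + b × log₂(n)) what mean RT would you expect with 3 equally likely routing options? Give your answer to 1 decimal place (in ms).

Fit slope and intercept:
  b = (792 − 709) / (log₂ 10 − log₂ 7) = 83 / (3.3219 − 2.8074) = 161.299 ms/bit
  a = 709 − 161.299 × 2.8074 = 256.177 ms
Then RT(3) = 256.177 + 161.299 × log₂ 3 = 256.177 + 161.299 × 1.5850 ≈ 511.830 ms.

511.8 ms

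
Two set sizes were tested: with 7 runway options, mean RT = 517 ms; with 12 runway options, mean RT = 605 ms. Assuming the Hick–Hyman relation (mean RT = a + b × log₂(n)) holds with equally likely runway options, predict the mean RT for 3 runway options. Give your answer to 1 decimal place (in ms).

Solve the two-equation system in a and b:
  b = (605 − 517) / (log₂ 12 − log₂ 7) = 88 / (3.5850 − 2.8074) = 113.168 ms/bit
  a = 517 − 113.168 × 2.8074 = 199.298 ms
Then RT(3) = 199.298 + 113.168 × log₂ 3 = 199.298 + 113.168 × 1.5850 ≈ 378.665 ms.

378.7 ms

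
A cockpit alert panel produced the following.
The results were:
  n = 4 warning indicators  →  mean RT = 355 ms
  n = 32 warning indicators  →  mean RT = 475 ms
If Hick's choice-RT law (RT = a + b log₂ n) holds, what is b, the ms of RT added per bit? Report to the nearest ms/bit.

40 ms/bit

The slope on a log₂ axis is (475 − 355) / (5 − 2) = 40 ms/bit.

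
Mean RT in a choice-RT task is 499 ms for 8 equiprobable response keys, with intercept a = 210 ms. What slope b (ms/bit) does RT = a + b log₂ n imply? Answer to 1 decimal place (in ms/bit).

96.3 ms/bit

log₂(8) = 3 bits.
b = (RT − a)/log₂ n = (499 − 210) / 3 = 96.333 ms/bit.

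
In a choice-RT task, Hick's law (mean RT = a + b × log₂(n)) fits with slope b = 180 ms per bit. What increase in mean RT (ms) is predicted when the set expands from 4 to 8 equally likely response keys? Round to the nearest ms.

180 ms

The intercept a cancels: ΔRT = b·(log₂ n₂ − log₂ n₁) = b·log₂(n₂/n₁).
log₂(8) − log₂(4) = log₂(8/4) = log₂(2) = 1.
ΔRT = 180 × 1.0000 = 180.000 ms.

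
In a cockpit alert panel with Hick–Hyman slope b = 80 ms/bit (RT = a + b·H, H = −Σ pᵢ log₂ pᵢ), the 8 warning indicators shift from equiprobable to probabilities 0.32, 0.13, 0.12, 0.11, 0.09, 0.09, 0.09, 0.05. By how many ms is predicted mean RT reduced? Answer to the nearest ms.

The RT saving is b·ΔH. Equiprobable H₀ = log₂(8) = 3.0000 bits; with the given probabilities H = 2.7801 bits.
b·(H₀ − H) = 80 × (3.0000 − 2.7801) = 17.59 ms.

18 ms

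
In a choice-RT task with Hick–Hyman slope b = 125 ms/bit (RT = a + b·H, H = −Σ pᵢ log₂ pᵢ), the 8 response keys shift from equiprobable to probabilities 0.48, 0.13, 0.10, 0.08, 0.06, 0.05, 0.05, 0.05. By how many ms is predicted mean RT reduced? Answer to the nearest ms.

74 ms

Equiprobable entropy H₀ = log₂ 8 = 3.0000 bits.
Skewed entropy H = −Σ pᵢ log₂ pᵢ = 2.4064 bits.
ΔRT = b·(H₀ − H) = 125 × 0.5936 = 74.20 ms.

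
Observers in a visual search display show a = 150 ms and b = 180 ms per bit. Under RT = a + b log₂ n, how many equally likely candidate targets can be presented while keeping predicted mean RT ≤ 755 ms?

180·log₂ n ≤ 755 − 150 = 605, giving log₂ n ≤ 3.3611 and n ≤ 10.275. The largest whole number is 10.

10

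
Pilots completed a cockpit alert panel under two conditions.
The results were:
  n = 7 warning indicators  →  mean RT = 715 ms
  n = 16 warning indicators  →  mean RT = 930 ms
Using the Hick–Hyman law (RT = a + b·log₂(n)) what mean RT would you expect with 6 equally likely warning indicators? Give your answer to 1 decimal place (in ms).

Solve the two-equation system in a and b:
  b = (930 − 715) / (log₂ 16 − log₂ 7) = 215 / (4 − 2.8074) = 180.272 ms/bit
  a = 715 − 180.272 × 2.8074 = 208.914 ms
Then RT(6) = 208.914 + 180.272 × log₂ 6 = 208.914 + 180.272 × 2.5850 ≈ 674.909 ms.

674.9 ms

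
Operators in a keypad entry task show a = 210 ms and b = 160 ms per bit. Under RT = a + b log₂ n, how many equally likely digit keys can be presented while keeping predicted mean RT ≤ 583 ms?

5

Set 210 + 160·log₂ n ≤ 583 → log₂ n ≤ (583 − 210)/160 = 2.3312.
So n ≤ 2^2.3312 = 5.032; the largest integer n is 5.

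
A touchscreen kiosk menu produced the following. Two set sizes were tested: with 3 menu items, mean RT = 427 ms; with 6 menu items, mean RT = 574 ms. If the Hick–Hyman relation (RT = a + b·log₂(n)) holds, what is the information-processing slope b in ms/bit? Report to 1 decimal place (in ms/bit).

147.0 ms/bit

Slope: b = (574 − 427) / (log₂ 6 − log₂ 3) = 147/1.0000 = 147.000 ms/bit.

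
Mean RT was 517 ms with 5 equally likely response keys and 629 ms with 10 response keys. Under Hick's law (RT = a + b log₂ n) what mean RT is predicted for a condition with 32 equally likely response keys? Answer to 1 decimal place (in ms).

816.9 ms

RT is linear in log₂ n, so two points fix the line:
  b = (629 − 517) / (log₂ 10 − log₂ 5) = 112 / (3.3219 − 2.3219) = 112.000 ms/bit
  a = 517 − 112.000 × 2.3219 = 256.944 ms
Then RT(32) = 256.944 + 112.000 × log₂ 32 = 256.944 + 112.000 × 5 ≈ 816.944 ms.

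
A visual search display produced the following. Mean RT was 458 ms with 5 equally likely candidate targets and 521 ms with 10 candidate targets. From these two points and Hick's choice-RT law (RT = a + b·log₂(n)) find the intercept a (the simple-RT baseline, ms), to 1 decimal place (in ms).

The slope on a log₂ axis is (521 − 458) / (3.3219 − 2.3219) = 63.000 ms/bit.
a = RT₁ − b·log₂ n₁ = 458 − 63.000 × 2.3219 = 311.719 ms.

311.7 ms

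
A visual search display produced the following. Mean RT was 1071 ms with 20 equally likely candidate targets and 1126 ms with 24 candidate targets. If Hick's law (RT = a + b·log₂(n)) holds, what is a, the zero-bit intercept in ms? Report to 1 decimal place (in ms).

167.3 ms

b = (RT₂ − RT₁)/(log₂ n₂ − log₂ n₁) = (1126 − 1071)/(4.5850 − 4.3219) = 209.098 ms/bit.
Intercept: a = 1071 − 209.098·log₂(20) = 167.293 ms.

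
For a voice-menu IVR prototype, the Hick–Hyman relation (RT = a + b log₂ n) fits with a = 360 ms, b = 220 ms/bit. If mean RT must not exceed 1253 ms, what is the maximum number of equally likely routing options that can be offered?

16

220·log₂ n ≤ 1253 − 360 = 893, giving log₂ n ≤ 4.0591 and n ≤ 16.669. The largest whole number is 16.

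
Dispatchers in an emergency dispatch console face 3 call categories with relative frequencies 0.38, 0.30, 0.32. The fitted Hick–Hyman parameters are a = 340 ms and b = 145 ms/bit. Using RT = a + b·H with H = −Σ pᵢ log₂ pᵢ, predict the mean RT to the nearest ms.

569 ms

H = 0.38·log₂(1/0.38) + 0.30·log₂(1/0.30) + 0.32·log₂(1/0.32) = 1.5776 bits.
RT = 340 + 145 × 1.5776 = 568.75 ms.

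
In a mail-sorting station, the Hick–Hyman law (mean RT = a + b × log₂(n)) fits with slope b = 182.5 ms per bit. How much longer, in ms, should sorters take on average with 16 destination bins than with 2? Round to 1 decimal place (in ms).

547.5 ms

Only the slope matters, since a is common to both: ΔRT = b·log₂(n₂/n₁).
log₂(16) − log₂(2) = log₂(16/2) = log₂(8) = 3.
ΔRT = 182.5 × 3.0000 = 547.500 ms.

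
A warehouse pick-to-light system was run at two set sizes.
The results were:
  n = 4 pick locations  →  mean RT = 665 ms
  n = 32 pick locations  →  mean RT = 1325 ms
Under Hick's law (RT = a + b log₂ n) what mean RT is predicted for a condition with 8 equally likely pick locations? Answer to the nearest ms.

With log₂ n on the abscissa the relation is linear; from the two conditions:
  b = (1325 − 665) / (log₂ 32 − log₂ 4) = 660 / (5 − 2) = 220 ms/bit
  a = 665 − 220 × 2 = 225 ms
Then RT(8) = 225 + 220 × log₂ 8 = 225 + 220 × 3 ≈ 885.000 ms.

885 ms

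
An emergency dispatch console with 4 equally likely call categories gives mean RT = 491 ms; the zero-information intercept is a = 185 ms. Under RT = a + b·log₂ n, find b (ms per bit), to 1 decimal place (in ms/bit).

b = (491 − 185) / log₂(4) = 306 / 2 = 153.000 ms/bit.

153.0 ms/bit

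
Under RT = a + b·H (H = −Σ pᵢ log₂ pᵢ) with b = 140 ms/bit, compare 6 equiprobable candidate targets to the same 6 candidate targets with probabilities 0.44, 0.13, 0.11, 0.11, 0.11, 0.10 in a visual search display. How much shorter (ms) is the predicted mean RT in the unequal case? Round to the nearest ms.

Equiprobable entropy H₀ = log₂ 6 = 2.5850 bits.
Skewed entropy H = −Σ pᵢ log₂ pᵢ = 2.2868 bits.
ΔRT = b·(H₀ − H) = 140 × 0.2981 = 41.74 ms.

42 ms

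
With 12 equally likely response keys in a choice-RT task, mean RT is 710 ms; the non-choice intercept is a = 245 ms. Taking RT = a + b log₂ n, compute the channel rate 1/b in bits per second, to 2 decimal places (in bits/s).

Choice component = 710 − 245 = 465 ms over log₂(12) = 3.5850 bits.
b = 465 / 3.5850 = 129.708 ms/bit, so 1/b = 7.710 bits/s.

7.71 bits/s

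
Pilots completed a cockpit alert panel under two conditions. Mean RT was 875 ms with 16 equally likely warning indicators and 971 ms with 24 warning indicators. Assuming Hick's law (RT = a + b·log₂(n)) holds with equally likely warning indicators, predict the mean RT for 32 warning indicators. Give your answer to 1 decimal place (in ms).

RT is linear in log₂ n, so two points fix the line:
  b = (971 − 875) / (log₂ 24 − log₂ 16) = 96 / (4.5850 − 4) = 164.113 ms/bit
  a = 875 − 164.113 × 4 = 218.548 ms
Then RT(32) = 218.548 + 164.113 × log₂ 32 = 218.548 + 164.113 × 5 ≈ 1039.113 ms.

1039.1 ms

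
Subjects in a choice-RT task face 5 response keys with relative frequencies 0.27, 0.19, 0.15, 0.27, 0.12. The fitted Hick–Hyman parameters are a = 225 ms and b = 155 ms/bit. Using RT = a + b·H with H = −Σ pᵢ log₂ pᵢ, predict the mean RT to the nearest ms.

574 ms

H = 0.27·log₂(1/0.27) + 0.19·log₂(1/0.19) + 0.15·log₂(1/0.15) + 0.27·log₂(1/0.27) + 0.12·log₂(1/0.12) = 2.2529 bits.
RT = 225 + 155 × 2.2529 = 574.20 ms.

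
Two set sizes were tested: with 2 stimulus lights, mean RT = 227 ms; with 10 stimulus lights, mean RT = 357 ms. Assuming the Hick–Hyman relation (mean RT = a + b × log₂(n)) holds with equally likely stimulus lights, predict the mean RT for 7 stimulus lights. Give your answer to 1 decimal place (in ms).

328.2 ms

Solve the two-equation system in a and b:
  b = (357 − 227) / (log₂ 10 − log₂ 2) = 130 / (3.3219 − 1) = 55.988 ms/bit
  a = 227 − 55.988 × 1 = 171.012 ms
Then RT(7) = 171.012 + 55.988 × log₂ 7 = 171.012 + 55.988 × 2.8074 ≈ 328.190 ms.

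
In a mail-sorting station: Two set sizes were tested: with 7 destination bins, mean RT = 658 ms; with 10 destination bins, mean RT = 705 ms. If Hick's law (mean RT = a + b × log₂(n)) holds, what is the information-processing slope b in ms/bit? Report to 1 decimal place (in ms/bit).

91.3 ms/bit

Slope: b = (705 − 658) / (log₂ 10 − log₂ 7) = 47/0.5146 = 91.338 ms/bit.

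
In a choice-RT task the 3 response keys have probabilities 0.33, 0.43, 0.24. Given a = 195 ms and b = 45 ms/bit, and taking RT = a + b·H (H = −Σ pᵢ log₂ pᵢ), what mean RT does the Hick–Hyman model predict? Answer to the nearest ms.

265 ms

H = 0.33·log₂(1/0.33) + 0.43·log₂(1/0.43) + 0.24·log₂(1/0.24) = 1.5455 bits.
RT = 195 + 45 × 1.5455 = 264.55 ms.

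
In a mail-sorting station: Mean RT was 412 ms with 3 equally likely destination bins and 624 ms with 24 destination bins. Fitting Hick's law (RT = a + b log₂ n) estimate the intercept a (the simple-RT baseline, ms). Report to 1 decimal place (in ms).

Slope: b = (624 − 412) / (log₂ 24 − log₂ 3) = 212/3.0000 = 70.667 ms/bit.
Intercept: a = 412 − 70.667·log₂(3) = 299.996 ms.

300.0 ms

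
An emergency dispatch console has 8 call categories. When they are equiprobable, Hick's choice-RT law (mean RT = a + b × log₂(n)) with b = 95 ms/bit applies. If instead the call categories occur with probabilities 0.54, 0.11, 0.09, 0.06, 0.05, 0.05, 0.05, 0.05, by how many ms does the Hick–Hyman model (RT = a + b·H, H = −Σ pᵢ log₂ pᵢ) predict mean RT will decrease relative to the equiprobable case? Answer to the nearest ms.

71 ms

The RT saving is b·ΔH. Equiprobable H₀ = log₂(8) = 3.0000 bits; with the given probabilities H = 2.2509 bits.
b·(H₀ − H) = 95 × (3.0000 − 2.2509) = 71.16 ms.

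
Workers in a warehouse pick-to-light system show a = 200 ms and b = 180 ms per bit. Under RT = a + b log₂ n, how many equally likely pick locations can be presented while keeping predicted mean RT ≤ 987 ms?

180·log₂ n ≤ 987 − 200 = 787, giving log₂ n ≤ 4.3722 and n ≤ 20.710. The largest whole number is 20.

20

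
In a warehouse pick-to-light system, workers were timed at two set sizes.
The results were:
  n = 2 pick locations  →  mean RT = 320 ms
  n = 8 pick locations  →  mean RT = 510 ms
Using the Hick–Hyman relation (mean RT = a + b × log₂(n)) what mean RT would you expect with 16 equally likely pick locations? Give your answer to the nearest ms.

605 ms

Solve the two-equation system in a and b:
  b = (510 − 320) / (log₂ 8 − log₂ 2) = 190 / (3 − 1) = 95 ms/bit
  a = 320 − 95 × 1 = 225 ms
Then RT(16) = 225 + 95 × log₂ 16 = 225 + 95 × 4 ≈ 605.000 ms.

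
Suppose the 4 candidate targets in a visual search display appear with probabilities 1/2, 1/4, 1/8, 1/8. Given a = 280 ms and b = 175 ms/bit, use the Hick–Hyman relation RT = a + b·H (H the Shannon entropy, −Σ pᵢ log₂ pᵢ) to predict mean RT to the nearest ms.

586 ms

Each term −pᵢ log₂ pᵢ: 0.5·1 + 0.25·2 + 0.125·3 + 0.125·3; summed, H = 1.750 bits.
Mean RT = a + bH = 280 + 175·1.750 = 586.25 ms.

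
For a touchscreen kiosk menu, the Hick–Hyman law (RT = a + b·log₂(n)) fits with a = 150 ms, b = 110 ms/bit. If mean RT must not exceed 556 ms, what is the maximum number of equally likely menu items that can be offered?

Information budget: (556 − 150)/110 = 3.6909 bits, so n ≤ 2^3.6909 = 12.914 → at most 12.

12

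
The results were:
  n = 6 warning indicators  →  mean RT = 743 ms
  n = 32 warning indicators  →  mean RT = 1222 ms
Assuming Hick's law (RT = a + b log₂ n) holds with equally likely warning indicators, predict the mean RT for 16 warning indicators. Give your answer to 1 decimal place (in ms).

1023.7 ms

Fit slope and intercept:
  b = (1222 − 743) / (log₂ 32 − log₂ 6) = 479 / (5 − 2.5850) = 198.341 ms/bit
  a = 743 − 198.341 × 2.5850 = 230.297 ms
Then RT(16) = 230.297 + 198.341 × log₂ 16 = 230.297 + 198.341 × 4 ≈ 1023.659 ms.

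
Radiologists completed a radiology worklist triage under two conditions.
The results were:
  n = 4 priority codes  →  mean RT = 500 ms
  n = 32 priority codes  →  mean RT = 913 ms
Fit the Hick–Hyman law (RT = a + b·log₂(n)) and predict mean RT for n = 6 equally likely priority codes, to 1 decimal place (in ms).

Fit slope and intercept:
  b = (913 − 500) / (log₂ 32 − log₂ 4) = 413 / (5 − 2) = 137.667 ms/bit
  a = 500 − 137.667 × 2 = 224.667 ms
Then RT(6) = 224.667 + 137.667 × log₂ 6 = 224.667 + 137.667 × 2.5850 ≈ 580.530 ms.

580.5 ms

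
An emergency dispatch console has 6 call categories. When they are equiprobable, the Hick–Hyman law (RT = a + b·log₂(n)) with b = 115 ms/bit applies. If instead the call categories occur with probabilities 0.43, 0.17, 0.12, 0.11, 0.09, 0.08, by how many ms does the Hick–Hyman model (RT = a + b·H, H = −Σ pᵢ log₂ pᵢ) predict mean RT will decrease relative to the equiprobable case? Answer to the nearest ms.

The RT saving is b·ΔH. Equiprobable H₀ = log₂(6) = 2.5850 bits; with the given probabilities H = 2.2797 bits.
b·(H₀ − H) = 115 × (2.5850 − 2.2797) = 35.11 ms.

35 ms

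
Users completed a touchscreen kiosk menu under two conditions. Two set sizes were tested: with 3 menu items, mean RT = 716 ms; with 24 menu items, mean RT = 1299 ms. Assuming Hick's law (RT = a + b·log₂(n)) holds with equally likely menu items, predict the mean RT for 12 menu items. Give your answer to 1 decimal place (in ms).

1104.7 ms

Fit slope and intercept:
  b = (1299 − 716) / (log₂ 24 − log₂ 3) = 583 / (4.5850 − 1.5850) = 194.333 ms/bit
  a = 716 − 194.333 × 1.5850 = 407.989 ms
Then RT(12) = 407.989 + 194.333 × log₂ 12 = 407.989 + 194.333 × 3.5850 ≈ 1104.667 ms.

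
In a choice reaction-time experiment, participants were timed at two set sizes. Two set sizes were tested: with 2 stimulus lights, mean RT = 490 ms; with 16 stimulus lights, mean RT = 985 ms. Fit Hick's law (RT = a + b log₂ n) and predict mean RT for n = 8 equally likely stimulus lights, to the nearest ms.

820 ms

With log₂ n on the abscissa the relation is linear; from the two conditions:
  b = (985 − 490) / (log₂ 16 − log₂ 2) = 495 / (4 − 1) = 165 ms/bit
  a = 490 − 165 × 1 = 325 ms
Then RT(8) = 325 + 165 × log₂ 8 = 325 + 165 × 3 ≈ 820.000 ms.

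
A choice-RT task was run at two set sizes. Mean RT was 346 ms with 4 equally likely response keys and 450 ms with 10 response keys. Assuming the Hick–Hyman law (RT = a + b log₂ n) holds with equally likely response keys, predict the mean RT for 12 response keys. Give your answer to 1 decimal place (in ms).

Solve the two-equation system in a and b:
  b = (450 − 346) / (log₂ 10 − log₂ 4) = 104 / (3.3219 − 2) = 78.673 ms/bit
  a = 346 − 78.673 × 2 = 188.654 ms
Then RT(12) = 188.654 + 78.673 × log₂ 12 = 188.654 + 78.673 × 3.5850 ≈ 470.694 ms.

470.7 ms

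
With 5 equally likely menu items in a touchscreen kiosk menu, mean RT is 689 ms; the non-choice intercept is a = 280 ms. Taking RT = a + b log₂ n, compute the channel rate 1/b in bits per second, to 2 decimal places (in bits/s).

5.68 bits/s

b = (689 − 280)/log₂ 5 = 409/2.3219 = 176.147 ms per bit = 0.17615 s/bit; the reciprocal is 5.677 bits/s.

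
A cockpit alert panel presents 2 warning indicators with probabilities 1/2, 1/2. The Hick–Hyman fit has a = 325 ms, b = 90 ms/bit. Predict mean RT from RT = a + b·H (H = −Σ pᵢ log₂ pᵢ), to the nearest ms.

H = −Σ pᵢ log₂ pᵢ = 0.5·1 + 0.5·1 = 1.000 bits.
RT = 325 + 90 × 1.000 = 415.00 ms.

415 ms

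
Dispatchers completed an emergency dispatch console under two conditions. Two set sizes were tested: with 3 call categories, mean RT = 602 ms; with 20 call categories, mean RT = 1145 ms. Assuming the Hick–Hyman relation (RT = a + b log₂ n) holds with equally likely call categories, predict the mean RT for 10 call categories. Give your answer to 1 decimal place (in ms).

946.6 ms

Solve the two-equation system in a and b:
  b = (1145 − 602) / (log₂ 20 − log₂ 3) = 543 / (4.3219 − 1.5850) = 198.395 ms/bit
  a = 602 − 198.395 × 1.5850 = 287.552 ms
Then RT(10) = 287.552 + 198.395 × log₂ 10 = 287.552 + 198.395 × 3.3219 ≈ 946.605 ms.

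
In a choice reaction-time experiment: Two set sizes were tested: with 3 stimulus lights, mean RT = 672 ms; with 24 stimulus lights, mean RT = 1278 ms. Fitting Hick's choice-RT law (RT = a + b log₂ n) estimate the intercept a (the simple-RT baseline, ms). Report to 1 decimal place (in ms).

351.8 ms

The slope on a log₂ axis is (1278 − 672) / (4.5850 − 1.5850) = 202.000 ms/bit.
Intercept: a = 672 − 202.000·log₂(3) = 351.838 ms.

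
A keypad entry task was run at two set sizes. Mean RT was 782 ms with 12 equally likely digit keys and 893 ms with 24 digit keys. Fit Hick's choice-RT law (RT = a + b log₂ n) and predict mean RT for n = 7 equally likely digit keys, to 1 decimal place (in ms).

With log₂ n on the abscissa the relation is linear; from the two conditions:
  b = (893 − 782) / (log₂ 24 − log₂ 12) = 111 / (4.5850 − 3.5850) = 111.000 ms/bit
  a = 782 − 111.000 × 3.5850 = 384.069 ms
Then RT(7) = 384.069 + 111.000 × log₂ 7 = 384.069 + 111.000 × 2.8074 ≈ 695.686 ms.

695.7 ms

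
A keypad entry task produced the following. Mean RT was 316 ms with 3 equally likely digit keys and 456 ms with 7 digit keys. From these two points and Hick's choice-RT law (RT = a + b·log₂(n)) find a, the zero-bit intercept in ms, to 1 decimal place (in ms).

Slope: b = (456 − 316) / (log₂ 7 − log₂ 3) = 140/1.2224 = 114.530 ms/bit.
a = RT₁ − b·log₂ n₁ = 316 − 114.530 × 1.5850 = 134.475 ms.

134.5 ms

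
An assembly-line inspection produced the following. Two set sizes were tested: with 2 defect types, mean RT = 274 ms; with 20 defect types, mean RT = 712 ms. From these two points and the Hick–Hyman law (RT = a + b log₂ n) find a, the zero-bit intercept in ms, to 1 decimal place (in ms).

142.1 ms

The slope on a log₂ axis is (712 − 274) / (4.3219 − 1) = 131.851 ms/bit.
Intercept: a = 274 − 131.851·log₂(2) = 142.149 ms.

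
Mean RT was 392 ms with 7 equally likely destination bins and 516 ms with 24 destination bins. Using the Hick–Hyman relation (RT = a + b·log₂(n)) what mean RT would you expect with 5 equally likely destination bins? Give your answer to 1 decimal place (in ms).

358.1 ms

RT is linear in log₂ n, so two points fix the line:
  b = (516 − 392) / (log₂ 24 − log₂ 7) = 124 / (4.5850 − 2.8074) = 69.757 ms/bit
  a = 392 − 69.757 × 2.8074 = 196.168 ms
Then RT(5) = 196.168 + 69.757 × log₂ 5 = 196.168 + 69.757 × 2.3219 ≈ 358.138 ms.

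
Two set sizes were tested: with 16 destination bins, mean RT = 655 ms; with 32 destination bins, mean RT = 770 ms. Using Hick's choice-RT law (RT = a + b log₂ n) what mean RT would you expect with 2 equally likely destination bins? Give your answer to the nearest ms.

310 ms

Fit slope and intercept:
  b = (770 − 655) / (log₂ 32 − log₂ 16) = 115 / (5 − 4) = 115 ms/bit
  a = 655 − 115 × 4 = 195 ms
Then RT(2) = 195 + 115 × log₂ 2 = 195 + 115 × 1 ≈ 310.000 ms.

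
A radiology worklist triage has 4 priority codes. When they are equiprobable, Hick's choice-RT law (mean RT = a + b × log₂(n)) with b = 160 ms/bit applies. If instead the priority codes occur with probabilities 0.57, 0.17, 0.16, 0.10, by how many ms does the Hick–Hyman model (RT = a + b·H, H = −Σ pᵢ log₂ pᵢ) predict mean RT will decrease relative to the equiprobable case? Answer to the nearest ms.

The RT saving is b·ΔH. Equiprobable H₀ = log₂(4) = 2.0000 bits; with the given probabilities H = 1.6520 bits.
b·(H₀ − H) = 160 × (2.0000 − 1.6520) = 55.67 ms.

56 ms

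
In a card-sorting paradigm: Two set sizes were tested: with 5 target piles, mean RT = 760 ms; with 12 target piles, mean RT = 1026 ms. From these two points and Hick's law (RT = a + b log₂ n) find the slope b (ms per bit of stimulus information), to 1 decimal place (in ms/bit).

Slope: b = (1026 − 760) / (log₂ 12 − log₂ 5) = 266/1.2630 = 210.604 ms/bit.

210.6 ms/bit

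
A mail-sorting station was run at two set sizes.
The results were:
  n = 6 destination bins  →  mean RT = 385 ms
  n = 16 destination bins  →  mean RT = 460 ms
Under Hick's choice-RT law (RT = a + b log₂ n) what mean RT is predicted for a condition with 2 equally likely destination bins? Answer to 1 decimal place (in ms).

301.0 ms

Fit slope and intercept:
  b = (460 − 385) / (log₂ 16 − log₂ 6) = 75 / (4 − 2.5850) = 53.002 ms/bit
  a = 385 − 53.002 × 2.5850 = 247.991 ms
Then RT(2) = 247.991 + 53.002 × log₂ 2 = 247.991 + 53.002 × 1 ≈ 300.994 ms.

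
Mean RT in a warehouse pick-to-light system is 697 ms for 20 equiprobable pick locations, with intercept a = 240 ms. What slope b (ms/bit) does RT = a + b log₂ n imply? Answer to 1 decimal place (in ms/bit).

105.7 ms/bit

b = (697 − 240) / log₂(20) = 457 / 4.3219 = 105.740 ms/bit.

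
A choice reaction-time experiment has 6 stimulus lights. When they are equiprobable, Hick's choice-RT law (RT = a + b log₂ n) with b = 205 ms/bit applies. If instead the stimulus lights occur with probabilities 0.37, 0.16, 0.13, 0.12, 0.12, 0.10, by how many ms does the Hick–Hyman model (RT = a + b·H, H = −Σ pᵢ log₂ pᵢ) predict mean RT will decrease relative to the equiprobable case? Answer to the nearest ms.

37 ms

Equiprobable entropy H₀ = log₂ 6 = 2.5850 bits.
Skewed entropy H = −Σ pᵢ log₂ pᵢ = 2.4027 bits.
ΔRT = b·(H₀ − H) = 205 × 0.1822 = 37.36 ms.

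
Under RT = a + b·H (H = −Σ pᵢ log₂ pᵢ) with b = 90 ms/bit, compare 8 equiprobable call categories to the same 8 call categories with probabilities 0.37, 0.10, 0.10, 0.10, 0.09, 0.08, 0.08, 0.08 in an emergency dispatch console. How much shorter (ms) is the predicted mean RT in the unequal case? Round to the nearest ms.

The RT saving is b·ΔH. Equiprobable H₀ = log₂(8) = 3.0000 bits; with the given probabilities H = 2.7145 bits.
b·(H₀ − H) = 90 × (3.0000 − 2.7145) = 25.70 ms.

26 ms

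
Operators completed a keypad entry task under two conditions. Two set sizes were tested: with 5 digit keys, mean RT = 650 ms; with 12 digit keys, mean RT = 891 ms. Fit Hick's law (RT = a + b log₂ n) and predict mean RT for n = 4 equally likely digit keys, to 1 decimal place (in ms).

588.6 ms

With log₂ n on the abscissa the relation is linear; from the two conditions:
  b = (891 − 650) / (log₂ 12 − log₂ 5) = 241 / (3.5850 − 2.3219) = 190.810 ms/bit
  a = 650 − 190.810 × 2.3219 = 206.952 ms
Then RT(4) = 206.952 + 190.810 × log₂ 4 = 206.952 + 190.810 × 2 ≈ 588.573 ms.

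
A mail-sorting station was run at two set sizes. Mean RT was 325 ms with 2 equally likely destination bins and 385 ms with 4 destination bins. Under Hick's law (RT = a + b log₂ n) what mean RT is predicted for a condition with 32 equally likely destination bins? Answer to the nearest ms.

565 ms

With log₂ n on the abscissa the relation is linear; from the two conditions:
  b = (385 − 325) / (log₂ 4 − log₂ 2) = 60 / (2 − 1) = 60 ms/bit
  a = 325 − 60 × 1 = 265 ms
Then RT(32) = 265 + 60 × log₂ 32 = 265 + 60 × 5 ≈ 565.000 ms.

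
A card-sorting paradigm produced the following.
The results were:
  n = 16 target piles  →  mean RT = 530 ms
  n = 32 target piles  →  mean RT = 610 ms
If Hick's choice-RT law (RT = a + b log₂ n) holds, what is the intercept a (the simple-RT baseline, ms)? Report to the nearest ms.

210 ms

Slope: b = (610 − 530) / (log₂ 32 − log₂ 16) = 80/1.0000 = 80 ms/bit.
a = RT₁ − b·log₂ n₁ = 530 − 80 × 4 = 210.000 ms.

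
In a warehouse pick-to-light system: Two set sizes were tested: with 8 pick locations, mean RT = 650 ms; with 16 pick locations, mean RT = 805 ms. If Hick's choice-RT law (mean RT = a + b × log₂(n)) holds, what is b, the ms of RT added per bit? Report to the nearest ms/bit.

Slope: b = (805 − 650) / (log₂ 16 − log₂ 8) = 155/1.0000 = 155 ms/bit.

155 ms/bit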